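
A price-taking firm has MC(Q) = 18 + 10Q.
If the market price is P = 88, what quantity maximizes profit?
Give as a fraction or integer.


In perfect competition, profit is maximized where P = MC.
88 = 18 + 10Q
70 = 10Q
Q* = 70/10 = 7

7


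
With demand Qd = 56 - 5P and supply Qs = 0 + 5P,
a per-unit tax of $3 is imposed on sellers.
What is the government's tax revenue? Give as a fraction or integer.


With tax on sellers, new supply: Qs' = 0 + 5(P - 3)
= 5P - 15
New equilibrium quantity:
Q_new = 41/2
Tax revenue = tax * Q_new = 3 * 41/2 = 123/2

123/2


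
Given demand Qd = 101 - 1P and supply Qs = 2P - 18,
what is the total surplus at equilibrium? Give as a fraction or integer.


Find equilibrium: 101 - 1P = 2P - 18
101 + 18 = 3P
P* = 119/3 = 119/3
Q* = 2*119/3 - 18 = 184/3
Inverse demand: P = 101 - Q/1, so P_max = 101
Inverse supply: P = 9 + Q/2, so P_min = 9
CS = (1/2) * 184/3 * (101 - 119/3) = 16928/9
PS = (1/2) * 184/3 * (119/3 - 9) = 8464/9
TS = CS + PS = 16928/9 + 8464/9 = 8464/3

8464/3


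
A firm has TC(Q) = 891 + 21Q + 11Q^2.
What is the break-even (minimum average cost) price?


AC(Q) = 891/Q + 21 + 11Q
To minimize: dAC/dQ = -891/Q^2 + 11 = 0
Q^2 = 891/11 = 81
Q* = 9
Min AC = 891/9 + 21 + 11*9
Min AC = 99 + 21 + 99 = 219

219


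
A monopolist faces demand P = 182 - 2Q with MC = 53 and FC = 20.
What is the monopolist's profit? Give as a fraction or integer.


MR = MC: 182 - 4Q = 53
Q* = 129/4
P* = 182 - 2*129/4 = 235/2
Profit = (P* - MC)*Q* - FC
= (235/2 - 53)*129/4 - 20
= 129/2*129/4 - 20
= 16641/8 - 20 = 16481/8

16481/8


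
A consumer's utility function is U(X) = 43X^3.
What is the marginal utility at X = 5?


MU = dU/dX = 43*3*X^(3-1)
MU = 129*X^2
At X = 5:
MU = 129 * 5^2
MU = 129 * 25 = 3225

3225


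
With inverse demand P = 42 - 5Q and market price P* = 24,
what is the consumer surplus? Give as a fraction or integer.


Maximum willingness to pay (at Q=0): P_max = 42
Quantity demanded at P* = 24:
Q* = (42 - 24)/5 = 18/5
CS = (1/2) * Q* * (P_max - P*)
CS = (1/2) * 18/5 * (42 - 24)
CS = (1/2) * 18/5 * 18 = 162/5

162/5


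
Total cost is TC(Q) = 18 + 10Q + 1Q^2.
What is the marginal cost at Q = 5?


MC = dTC/dQ = 10 + 2*1*Q
At Q = 5:
MC = 10 + 2*5
MC = 10 + 10 = 20

20


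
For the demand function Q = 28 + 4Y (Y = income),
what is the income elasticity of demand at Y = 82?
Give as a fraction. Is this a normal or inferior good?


dQ/dY = 4
At Y = 82: Q = 28 + 4*82 = 356
Ey = (dQ/dY)(Y/Q) = 4 * 82 / 356 = 82/89
Since Ey > 0, this is a normal good.

82/89 (normal good)


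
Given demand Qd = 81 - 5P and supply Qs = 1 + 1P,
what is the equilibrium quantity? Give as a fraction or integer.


First find equilibrium price:
81 - 5P = 1 + 1P
P* = 80/6 = 40/3
Then substitute into demand:
Q* = 81 - 5 * 40/3 = 43/3

43/3


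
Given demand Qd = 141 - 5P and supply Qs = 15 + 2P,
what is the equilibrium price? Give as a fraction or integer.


At equilibrium, Qd = Qs.
141 - 5P = 15 + 2P
141 - 15 = 5P + 2P
126 = 7P
P* = 126/7 = 18

18


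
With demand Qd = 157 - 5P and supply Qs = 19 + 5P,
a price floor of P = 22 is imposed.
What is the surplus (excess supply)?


At P = 22:
Qd = 157 - 5*22 = 47
Qs = 19 + 5*22 = 129
Surplus = Qs - Qd = 129 - 47 = 82

82


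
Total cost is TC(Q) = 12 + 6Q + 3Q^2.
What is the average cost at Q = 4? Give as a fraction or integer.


TC(4) = 12 + 6*4 + 3*4^2
TC(4) = 12 + 24 + 48 = 84
AC = TC/Q = 84/4 = 21

21


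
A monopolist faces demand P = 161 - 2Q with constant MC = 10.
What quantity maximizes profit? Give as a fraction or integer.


TR = P*Q = (161 - 2Q)Q = 161Q - 2Q^2
MR = dTR/dQ = 161 - 4Q
Set MR = MC:
161 - 4Q = 10
151 = 4Q
Q* = 151/4 = 151/4

151/4


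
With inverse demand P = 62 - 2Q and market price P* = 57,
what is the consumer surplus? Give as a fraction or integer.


Maximum willingness to pay (at Q=0): P_max = 62
Quantity demanded at P* = 57:
Q* = (62 - 57)/2 = 5/2
CS = (1/2) * Q* * (P_max - P*)
CS = (1/2) * 5/2 * (62 - 57)
CS = (1/2) * 5/2 * 5 = 25/4

25/4


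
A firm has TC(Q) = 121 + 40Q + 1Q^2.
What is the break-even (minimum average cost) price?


AC(Q) = 121/Q + 40 + 1Q
To minimize: dAC/dQ = -121/Q^2 + 1 = 0
Q^2 = 121/1 = 121
Q* = 11
Min AC = 121/11 + 40 + 1*11
Min AC = 11 + 40 + 11 = 62

62


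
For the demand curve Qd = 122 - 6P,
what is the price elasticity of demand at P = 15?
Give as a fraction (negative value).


dQ/dP = -6
At P = 15: Q = 122 - 6*15 = 32
E = (dQ/dP)(P/Q) = (-6)(15/32) = -45/16

-45/16


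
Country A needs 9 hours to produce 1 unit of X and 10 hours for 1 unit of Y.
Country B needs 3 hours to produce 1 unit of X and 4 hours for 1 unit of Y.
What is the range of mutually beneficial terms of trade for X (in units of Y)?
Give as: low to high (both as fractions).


Opportunity cost of X for Country A = hours_X / hours_Y = 9/10 = 9/10 units of Y
Opportunity cost of X for Country B = hours_X / hours_Y = 3/4 = 3/4 units of Y
Terms of trade must be between the two opportunity costs.
Range: 3/4 to 9/10

3/4 to 9/10


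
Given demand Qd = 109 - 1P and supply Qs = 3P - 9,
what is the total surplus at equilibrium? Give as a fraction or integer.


Find equilibrium: 109 - 1P = 3P - 9
109 + 9 = 4P
P* = 118/4 = 59/2
Q* = 3*59/2 - 9 = 159/2
Inverse demand: P = 109 - Q/1, so P_max = 109
Inverse supply: P = 3 + Q/3, so P_min = 3
CS = (1/2) * 159/2 * (109 - 59/2) = 25281/8
PS = (1/2) * 159/2 * (59/2 - 3) = 8427/8
TS = CS + PS = 25281/8 + 8427/8 = 8427/2

8427/2


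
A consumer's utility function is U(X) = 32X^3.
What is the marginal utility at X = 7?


MU = dU/dX = 32*3*X^(3-1)
MU = 96*X^2
At X = 7:
MU = 96 * 7^2
MU = 96 * 49 = 4704

4704


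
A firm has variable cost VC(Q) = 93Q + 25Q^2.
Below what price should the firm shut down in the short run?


AVC(Q) = VC(Q)/Q = 93 + 25Q
AVC is increasing in Q, so minimum AVC is at Q -> 0+.
Min AVC = 93
The firm should shut down if P < 93.

93


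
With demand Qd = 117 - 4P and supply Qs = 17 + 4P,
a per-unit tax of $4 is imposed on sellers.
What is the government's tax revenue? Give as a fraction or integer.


With tax on sellers, new supply: Qs' = 17 + 4(P - 4)
= 1 + 4P
New equilibrium quantity:
Q_new = 59
Tax revenue = tax * Q_new = 4 * 59 = 236

236


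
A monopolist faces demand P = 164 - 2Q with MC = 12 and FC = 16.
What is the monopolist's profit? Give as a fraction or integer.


MR = MC: 164 - 4Q = 12
Q* = 38
P* = 164 - 2*38 = 88
Profit = (P* - MC)*Q* - FC
= (88 - 12)*38 - 16
= 76*38 - 16
= 2888 - 16 = 2872

2872


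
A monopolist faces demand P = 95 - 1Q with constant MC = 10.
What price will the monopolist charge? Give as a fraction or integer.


MR = 95 - 2Q
Set MR = MC: 95 - 2Q = 10
Q* = 85/2
Substitute into demand:
P* = 95 - 1*85/2 = 105/2

105/2


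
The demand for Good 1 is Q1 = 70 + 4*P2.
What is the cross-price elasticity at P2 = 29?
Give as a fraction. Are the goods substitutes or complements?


dQ1/dP2 = 4
At P2 = 29: Q1 = 70 + 4*29 = 186
Exy = (dQ1/dP2)(P2/Q1) = 4 * 29 / 186 = 58/93
Since Exy > 0, the goods are substitutes.

58/93 (substitutes)


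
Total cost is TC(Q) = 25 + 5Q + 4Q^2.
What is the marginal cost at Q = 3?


MC = dTC/dQ = 5 + 2*4*Q
At Q = 3:
MC = 5 + 8*3
MC = 5 + 24 = 29

29


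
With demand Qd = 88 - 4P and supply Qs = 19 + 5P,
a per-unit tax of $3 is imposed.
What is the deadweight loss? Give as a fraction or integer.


Pre-tax equilibrium quantity: Q* = 172/3
Post-tax equilibrium quantity: Q_tax = 152/3
Reduction in quantity: Q* - Q_tax = 20/3
DWL = (1/2) * tax * (Q* - Q_tax)
DWL = (1/2) * 3 * 20/3 = 10

10


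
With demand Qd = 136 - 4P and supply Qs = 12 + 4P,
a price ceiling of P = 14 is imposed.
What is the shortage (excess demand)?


At P = 14:
Qd = 136 - 4*14 = 80
Qs = 12 + 4*14 = 68
Shortage = Qd - Qs = 80 - 68 = 12

12


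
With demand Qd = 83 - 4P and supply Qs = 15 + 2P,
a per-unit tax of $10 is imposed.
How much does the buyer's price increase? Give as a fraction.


With a per-unit tax, the buyer's price increase depends on relative slopes.
Supply slope: d = 2, Demand slope: b = 4
Buyer's price increase = d * tax / (b + d)
= 2 * 10 / (4 + 2)
= 20 / 6 = 10/3

10/3


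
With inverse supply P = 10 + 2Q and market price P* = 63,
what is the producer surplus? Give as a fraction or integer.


Minimum supply price (at Q=0): P_min = 10
Quantity supplied at P* = 63:
Q* = (63 - 10)/2 = 53/2
PS = (1/2) * Q* * (P* - P_min)
PS = (1/2) * 53/2 * (63 - 10)
PS = (1/2) * 53/2 * 53 = 2809/4

2809/4


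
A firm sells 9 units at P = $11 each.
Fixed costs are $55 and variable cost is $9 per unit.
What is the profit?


Total Revenue = P * Q = 11 * 9 = $99
Total Cost = FC + VC*Q = 55 + 9*9 = $136
Profit = TR - TC = 99 - 136 = $-37

$-37


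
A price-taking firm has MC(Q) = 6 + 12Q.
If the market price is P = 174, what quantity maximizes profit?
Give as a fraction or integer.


In perfect competition, profit is maximized where P = MC.
174 = 6 + 12Q
168 = 12Q
Q* = 168/12 = 14

14


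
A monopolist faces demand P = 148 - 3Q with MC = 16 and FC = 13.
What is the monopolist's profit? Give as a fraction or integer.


MR = MC: 148 - 6Q = 16
Q* = 22
P* = 148 - 3*22 = 82
Profit = (P* - MC)*Q* - FC
= (82 - 16)*22 - 13
= 66*22 - 13
= 1452 - 13 = 1439

1439


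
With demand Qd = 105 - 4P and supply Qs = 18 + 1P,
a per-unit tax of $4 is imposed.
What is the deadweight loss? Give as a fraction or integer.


Pre-tax equilibrium quantity: Q* = 177/5
Post-tax equilibrium quantity: Q_tax = 161/5
Reduction in quantity: Q* - Q_tax = 16/5
DWL = (1/2) * tax * (Q* - Q_tax)
DWL = (1/2) * 4 * 16/5 = 32/5

32/5


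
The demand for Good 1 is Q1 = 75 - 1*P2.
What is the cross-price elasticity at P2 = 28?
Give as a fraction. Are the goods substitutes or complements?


dQ1/dP2 = -1
At P2 = 28: Q1 = 75 - 1*28 = 47
Exy = (dQ1/dP2)(P2/Q1) = -1 * 28 / 47 = -28/47
Since Exy < 0, the goods are complements.

-28/47 (complements)


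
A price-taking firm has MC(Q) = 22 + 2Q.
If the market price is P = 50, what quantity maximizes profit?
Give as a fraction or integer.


In perfect competition, profit is maximized where P = MC.
50 = 22 + 2Q
28 = 2Q
Q* = 28/2 = 14

14


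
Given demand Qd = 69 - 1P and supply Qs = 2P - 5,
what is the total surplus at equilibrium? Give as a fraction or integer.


Find equilibrium: 69 - 1P = 2P - 5
69 + 5 = 3P
P* = 74/3 = 74/3
Q* = 2*74/3 - 5 = 133/3
Inverse demand: P = 69 - Q/1, so P_max = 69
Inverse supply: P = 5/2 + Q/2, so P_min = 5/2
CS = (1/2) * 133/3 * (69 - 74/3) = 17689/18
PS = (1/2) * 133/3 * (74/3 - 5/2) = 17689/36
TS = CS + PS = 17689/18 + 17689/36 = 17689/12

17689/12


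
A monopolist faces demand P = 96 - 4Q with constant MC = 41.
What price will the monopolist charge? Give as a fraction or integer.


MR = 96 - 8Q
Set MR = MC: 96 - 8Q = 41
Q* = 55/8
Substitute into demand:
P* = 96 - 4*55/8 = 137/2

137/2


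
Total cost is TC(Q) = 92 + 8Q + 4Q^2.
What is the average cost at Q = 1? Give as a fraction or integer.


TC(1) = 92 + 8*1 + 4*1^2
TC(1) = 92 + 8 + 4 = 104
AC = TC/Q = 104/1 = 104

104


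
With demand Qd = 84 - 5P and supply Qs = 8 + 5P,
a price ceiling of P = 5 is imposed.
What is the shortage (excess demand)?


At P = 5:
Qd = 84 - 5*5 = 59
Qs = 8 + 5*5 = 33
Shortage = Qd - Qs = 59 - 33 = 26

26


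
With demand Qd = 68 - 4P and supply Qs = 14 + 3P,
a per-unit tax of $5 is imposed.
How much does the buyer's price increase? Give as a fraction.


With a per-unit tax, the buyer's price increase depends on relative slopes.
Supply slope: d = 3, Demand slope: b = 4
Buyer's price increase = d * tax / (b + d)
= 3 * 5 / (4 + 3)
= 15 / 7 = 15/7

15/7


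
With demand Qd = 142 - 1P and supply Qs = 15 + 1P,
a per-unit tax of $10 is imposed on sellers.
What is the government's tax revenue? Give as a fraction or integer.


With tax on sellers, new supply: Qs' = 15 + 1(P - 10)
= 5 + 1P
New equilibrium quantity:
Q_new = 147/2
Tax revenue = tax * Q_new = 10 * 147/2 = 735

735


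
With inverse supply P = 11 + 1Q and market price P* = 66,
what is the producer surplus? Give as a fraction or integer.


Minimum supply price (at Q=0): P_min = 11
Quantity supplied at P* = 66:
Q* = (66 - 11)/1 = 55
PS = (1/2) * Q* * (P* - P_min)
PS = (1/2) * 55 * (66 - 11)
PS = (1/2) * 55 * 55 = 3025/2

3025/2


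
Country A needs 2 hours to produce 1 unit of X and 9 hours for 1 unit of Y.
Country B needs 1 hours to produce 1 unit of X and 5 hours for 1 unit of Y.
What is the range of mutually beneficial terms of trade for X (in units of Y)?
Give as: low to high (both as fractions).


Opportunity cost of X for Country A = hours_X / hours_Y = 2/9 = 2/9 units of Y
Opportunity cost of X for Country B = hours_X / hours_Y = 1/5 = 1/5 units of Y
Terms of trade must be between the two opportunity costs.
Range: 1/5 to 2/9

1/5 to 2/9


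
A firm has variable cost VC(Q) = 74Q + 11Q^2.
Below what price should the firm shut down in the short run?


AVC(Q) = VC(Q)/Q = 74 + 11Q
AVC is increasing in Q, so minimum AVC is at Q -> 0+.
Min AVC = 74
The firm should shut down if P < 74.

74


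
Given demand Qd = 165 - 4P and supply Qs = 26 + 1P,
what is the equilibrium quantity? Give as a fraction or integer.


First find equilibrium price:
165 - 4P = 26 + 1P
P* = 139/5 = 139/5
Then substitute into demand:
Q* = 165 - 4 * 139/5 = 269/5

269/5


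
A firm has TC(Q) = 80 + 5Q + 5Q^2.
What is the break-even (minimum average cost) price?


AC(Q) = 80/Q + 5 + 5Q
To minimize: dAC/dQ = -80/Q^2 + 5 = 0
Q^2 = 80/5 = 16
Q* = 4
Min AC = 80/4 + 5 + 5*4
Min AC = 20 + 5 + 20 = 45

45


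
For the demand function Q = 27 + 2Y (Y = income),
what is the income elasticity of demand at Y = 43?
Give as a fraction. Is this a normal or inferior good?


dQ/dY = 2
At Y = 43: Q = 27 + 2*43 = 113
Ey = (dQ/dY)(Y/Q) = 2 * 43 / 113 = 86/113
Since Ey > 0, this is a normal good.

86/113 (normal good)


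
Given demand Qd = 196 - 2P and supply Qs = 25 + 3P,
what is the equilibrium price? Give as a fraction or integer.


At equilibrium, Qd = Qs.
196 - 2P = 25 + 3P
196 - 25 = 2P + 3P
171 = 5P
P* = 171/5 = 171/5

171/5


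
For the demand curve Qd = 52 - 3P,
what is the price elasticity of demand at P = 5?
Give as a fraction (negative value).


dQ/dP = -3
At P = 5: Q = 52 - 3*5 = 37
E = (dQ/dP)(P/Q) = (-3)(5/37) = -15/37

-15/37


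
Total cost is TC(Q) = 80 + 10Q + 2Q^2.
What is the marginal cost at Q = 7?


MC = dTC/dQ = 10 + 2*2*Q
At Q = 7:
MC = 10 + 4*7
MC = 10 + 28 = 38

38


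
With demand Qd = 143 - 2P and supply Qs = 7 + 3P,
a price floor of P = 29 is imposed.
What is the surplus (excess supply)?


At P = 29:
Qd = 143 - 2*29 = 85
Qs = 7 + 3*29 = 94
Surplus = Qs - Qd = 94 - 85 = 9

9


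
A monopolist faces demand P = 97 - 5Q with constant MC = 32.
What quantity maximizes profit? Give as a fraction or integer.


TR = P*Q = (97 - 5Q)Q = 97Q - 5Q^2
MR = dTR/dQ = 97 - 10Q
Set MR = MC:
97 - 10Q = 32
65 = 10Q
Q* = 65/10 = 13/2

13/2


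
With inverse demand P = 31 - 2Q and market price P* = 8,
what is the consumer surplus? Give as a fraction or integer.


Maximum willingness to pay (at Q=0): P_max = 31
Quantity demanded at P* = 8:
Q* = (31 - 8)/2 = 23/2
CS = (1/2) * Q* * (P_max - P*)
CS = (1/2) * 23/2 * (31 - 8)
CS = (1/2) * 23/2 * 23 = 529/4

529/4


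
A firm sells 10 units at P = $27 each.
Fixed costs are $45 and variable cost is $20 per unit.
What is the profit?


Total Revenue = P * Q = 27 * 10 = $270
Total Cost = FC + VC*Q = 45 + 20*10 = $245
Profit = TR - TC = 270 - 245 = $25

$25


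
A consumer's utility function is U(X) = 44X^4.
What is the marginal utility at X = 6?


MU = dU/dX = 44*4*X^(4-1)
MU = 176*X^3
At X = 6:
MU = 176 * 6^3
MU = 176 * 216 = 38016

38016


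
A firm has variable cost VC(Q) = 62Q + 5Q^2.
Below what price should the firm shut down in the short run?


AVC(Q) = VC(Q)/Q = 62 + 5Q
AVC is increasing in Q, so minimum AVC is at Q -> 0+.
Min AVC = 62
The firm should shut down if P < 62.

62


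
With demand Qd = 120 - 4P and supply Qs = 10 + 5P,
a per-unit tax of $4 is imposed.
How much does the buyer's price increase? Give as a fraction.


With a per-unit tax, the buyer's price increase depends on relative slopes.
Supply slope: d = 5, Demand slope: b = 4
Buyer's price increase = d * tax / (b + d)
= 5 * 4 / (4 + 5)
= 20 / 9 = 20/9

20/9


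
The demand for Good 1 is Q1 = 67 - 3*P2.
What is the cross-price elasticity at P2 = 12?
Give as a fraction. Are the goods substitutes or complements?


dQ1/dP2 = -3
At P2 = 12: Q1 = 67 - 3*12 = 31
Exy = (dQ1/dP2)(P2/Q1) = -3 * 12 / 31 = -36/31
Since Exy < 0, the goods are complements.

-36/31 (complements)


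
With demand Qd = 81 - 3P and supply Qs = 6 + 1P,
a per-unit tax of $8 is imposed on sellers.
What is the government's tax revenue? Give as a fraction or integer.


With tax on sellers, new supply: Qs' = 6 + 1(P - 8)
= 1P - 2
New equilibrium quantity:
Q_new = 75/4
Tax revenue = tax * Q_new = 8 * 75/4 = 150

150


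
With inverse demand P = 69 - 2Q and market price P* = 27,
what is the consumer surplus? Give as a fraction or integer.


Maximum willingness to pay (at Q=0): P_max = 69
Quantity demanded at P* = 27:
Q* = (69 - 27)/2 = 21
CS = (1/2) * Q* * (P_max - P*)
CS = (1/2) * 21 * (69 - 27)
CS = (1/2) * 21 * 42 = 441

441


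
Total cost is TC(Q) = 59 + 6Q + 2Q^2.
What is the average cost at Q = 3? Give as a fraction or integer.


TC(3) = 59 + 6*3 + 2*3^2
TC(3) = 59 + 18 + 18 = 95
AC = TC/Q = 95/3 = 95/3

95/3


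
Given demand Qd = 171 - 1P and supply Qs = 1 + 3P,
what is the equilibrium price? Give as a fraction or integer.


At equilibrium, Qd = Qs.
171 - 1P = 1 + 3P
171 - 1 = 1P + 3P
170 = 4P
P* = 170/4 = 85/2

85/2


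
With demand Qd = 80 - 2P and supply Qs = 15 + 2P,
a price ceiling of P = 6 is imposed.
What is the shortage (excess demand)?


At P = 6:
Qd = 80 - 2*6 = 68
Qs = 15 + 2*6 = 27
Shortage = Qd - Qs = 68 - 27 = 41

41


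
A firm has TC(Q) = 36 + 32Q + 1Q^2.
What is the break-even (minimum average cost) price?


AC(Q) = 36/Q + 32 + 1Q
To minimize: dAC/dQ = -36/Q^2 + 1 = 0
Q^2 = 36/1 = 36
Q* = 6
Min AC = 36/6 + 32 + 1*6
Min AC = 6 + 32 + 6 = 44

44


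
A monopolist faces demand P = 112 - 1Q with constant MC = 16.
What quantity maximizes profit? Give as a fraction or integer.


TR = P*Q = (112 - 1Q)Q = 112Q - 1Q^2
MR = dTR/dQ = 112 - 2Q
Set MR = MC:
112 - 2Q = 16
96 = 2Q
Q* = 96/2 = 48

48


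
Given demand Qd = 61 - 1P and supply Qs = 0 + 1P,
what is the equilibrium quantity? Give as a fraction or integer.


First find equilibrium price:
61 - 1P = 0 + 1P
P* = 61/2 = 61/2
Then substitute into demand:
Q* = 61 - 1 * 61/2 = 61/2

61/2


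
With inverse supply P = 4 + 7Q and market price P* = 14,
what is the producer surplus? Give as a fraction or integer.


Minimum supply price (at Q=0): P_min = 4
Quantity supplied at P* = 14:
Q* = (14 - 4)/7 = 10/7
PS = (1/2) * Q* * (P* - P_min)
PS = (1/2) * 10/7 * (14 - 4)
PS = (1/2) * 10/7 * 10 = 50/7

50/7


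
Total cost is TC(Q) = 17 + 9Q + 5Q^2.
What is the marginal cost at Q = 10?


MC = dTC/dQ = 9 + 2*5*Q
At Q = 10:
MC = 9 + 10*10
MC = 9 + 100 = 109

109


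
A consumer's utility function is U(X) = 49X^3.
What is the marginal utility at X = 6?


MU = dU/dX = 49*3*X^(3-1)
MU = 147*X^2
At X = 6:
MU = 147 * 6^2
MU = 147 * 36 = 5292

5292


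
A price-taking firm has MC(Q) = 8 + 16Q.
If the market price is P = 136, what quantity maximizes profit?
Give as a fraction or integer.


In perfect competition, profit is maximized where P = MC.
136 = 8 + 16Q
128 = 16Q
Q* = 128/16 = 8

8


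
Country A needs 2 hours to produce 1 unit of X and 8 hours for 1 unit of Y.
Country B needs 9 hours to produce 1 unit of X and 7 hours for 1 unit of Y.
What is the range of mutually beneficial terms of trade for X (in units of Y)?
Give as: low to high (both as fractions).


Opportunity cost of X for Country A = hours_X / hours_Y = 2/8 = 1/4 units of Y
Opportunity cost of X for Country B = hours_X / hours_Y = 9/7 = 9/7 units of Y
Terms of trade must be between the two opportunity costs.
Range: 1/4 to 9/7

1/4 to 9/7


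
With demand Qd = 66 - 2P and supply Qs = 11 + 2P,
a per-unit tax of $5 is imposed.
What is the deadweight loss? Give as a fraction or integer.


Pre-tax equilibrium quantity: Q* = 77/2
Post-tax equilibrium quantity: Q_tax = 67/2
Reduction in quantity: Q* - Q_tax = 5
DWL = (1/2) * tax * (Q* - Q_tax)
DWL = (1/2) * 5 * 5 = 25/2

25/2


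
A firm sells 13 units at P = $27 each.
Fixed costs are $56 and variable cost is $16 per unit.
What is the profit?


Total Revenue = P * Q = 27 * 13 = $351
Total Cost = FC + VC*Q = 56 + 16*13 = $264
Profit = TR - TC = 351 - 264 = $87

$87


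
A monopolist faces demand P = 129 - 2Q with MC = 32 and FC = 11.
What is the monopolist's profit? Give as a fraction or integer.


MR = MC: 129 - 4Q = 32
Q* = 97/4
P* = 129 - 2*97/4 = 161/2
Profit = (P* - MC)*Q* - FC
= (161/2 - 32)*97/4 - 11
= 97/2*97/4 - 11
= 9409/8 - 11 = 9321/8

9321/8


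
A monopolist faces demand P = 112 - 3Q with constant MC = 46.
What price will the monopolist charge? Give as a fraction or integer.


MR = 112 - 6Q
Set MR = MC: 112 - 6Q = 46
Q* = 11
Substitute into demand:
P* = 112 - 3*11 = 79

79


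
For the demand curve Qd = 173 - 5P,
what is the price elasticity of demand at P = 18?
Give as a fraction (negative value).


dQ/dP = -5
At P = 18: Q = 173 - 5*18 = 83
E = (dQ/dP)(P/Q) = (-5)(18/83) = -90/83

-90/83


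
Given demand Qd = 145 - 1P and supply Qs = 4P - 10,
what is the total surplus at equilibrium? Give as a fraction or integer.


Find equilibrium: 145 - 1P = 4P - 10
145 + 10 = 5P
P* = 155/5 = 31
Q* = 4*31 - 10 = 114
Inverse demand: P = 145 - Q/1, so P_max = 145
Inverse supply: P = 5/2 + Q/4, so P_min = 5/2
CS = (1/2) * 114 * (145 - 31) = 6498
PS = (1/2) * 114 * (31 - 5/2) = 3249/2
TS = CS + PS = 6498 + 3249/2 = 16245/2

16245/2


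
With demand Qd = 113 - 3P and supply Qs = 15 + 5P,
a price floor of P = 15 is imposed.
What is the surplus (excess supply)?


At P = 15:
Qd = 113 - 3*15 = 68
Qs = 15 + 5*15 = 90
Surplus = Qs - Qd = 90 - 68 = 22

22


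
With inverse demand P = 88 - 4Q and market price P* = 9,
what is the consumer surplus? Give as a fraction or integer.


Maximum willingness to pay (at Q=0): P_max = 88
Quantity demanded at P* = 9:
Q* = (88 - 9)/4 = 79/4
CS = (1/2) * Q* * (P_max - P*)
CS = (1/2) * 79/4 * (88 - 9)
CS = (1/2) * 79/4 * 79 = 6241/8

6241/8


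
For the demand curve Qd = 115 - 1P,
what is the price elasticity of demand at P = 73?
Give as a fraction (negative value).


dQ/dP = -1
At P = 73: Q = 115 - 1*73 = 42
E = (dQ/dP)(P/Q) = (-1)(73/42) = -73/42

-73/42


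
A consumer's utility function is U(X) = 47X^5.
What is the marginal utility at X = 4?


MU = dU/dX = 47*5*X^(5-1)
MU = 235*X^4
At X = 4:
MU = 235 * 4^4
MU = 235 * 256 = 60160

60160


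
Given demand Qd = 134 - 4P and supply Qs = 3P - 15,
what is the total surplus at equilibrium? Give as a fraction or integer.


Find equilibrium: 134 - 4P = 3P - 15
134 + 15 = 7P
P* = 149/7 = 149/7
Q* = 3*149/7 - 15 = 342/7
Inverse demand: P = 67/2 - Q/4, so P_max = 67/2
Inverse supply: P = 5 + Q/3, so P_min = 5
CS = (1/2) * 342/7 * (67/2 - 149/7) = 29241/98
PS = (1/2) * 342/7 * (149/7 - 5) = 19494/49
TS = CS + PS = 29241/98 + 19494/49 = 9747/14

9747/14


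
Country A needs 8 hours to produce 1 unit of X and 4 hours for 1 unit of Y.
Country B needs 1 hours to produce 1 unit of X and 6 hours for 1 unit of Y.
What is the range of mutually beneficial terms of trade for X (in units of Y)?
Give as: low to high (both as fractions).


Opportunity cost of X for Country A = hours_X / hours_Y = 8/4 = 2 units of Y
Opportunity cost of X for Country B = hours_X / hours_Y = 1/6 = 1/6 units of Y
Terms of trade must be between the two opportunity costs.
Range: 1/6 to 2

1/6 to 2


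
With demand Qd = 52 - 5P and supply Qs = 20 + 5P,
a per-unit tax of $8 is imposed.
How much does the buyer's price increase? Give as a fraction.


With a per-unit tax, the buyer's price increase depends on relative slopes.
Supply slope: d = 5, Demand slope: b = 5
Buyer's price increase = d * tax / (b + d)
= 5 * 8 / (5 + 5)
= 40 / 10 = 4

4


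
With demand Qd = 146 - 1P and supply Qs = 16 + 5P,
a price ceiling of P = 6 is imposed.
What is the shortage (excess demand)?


At P = 6:
Qd = 146 - 1*6 = 140
Qs = 16 + 5*6 = 46
Shortage = Qd - Qs = 140 - 46 = 94

94


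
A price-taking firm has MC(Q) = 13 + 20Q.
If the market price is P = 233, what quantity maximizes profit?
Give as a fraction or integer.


In perfect competition, profit is maximized where P = MC.
233 = 13 + 20Q
220 = 20Q
Q* = 220/20 = 11

11


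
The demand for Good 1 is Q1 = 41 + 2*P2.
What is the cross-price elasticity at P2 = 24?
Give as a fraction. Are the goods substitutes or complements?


dQ1/dP2 = 2
At P2 = 24: Q1 = 41 + 2*24 = 89
Exy = (dQ1/dP2)(P2/Q1) = 2 * 24 / 89 = 48/89
Since Exy > 0, the goods are substitutes.

48/89 (substitutes)


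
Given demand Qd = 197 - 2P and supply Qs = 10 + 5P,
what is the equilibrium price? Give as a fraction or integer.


At equilibrium, Qd = Qs.
197 - 2P = 10 + 5P
197 - 10 = 2P + 5P
187 = 7P
P* = 187/7 = 187/7

187/7


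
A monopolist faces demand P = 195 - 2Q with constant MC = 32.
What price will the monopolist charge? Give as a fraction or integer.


MR = 195 - 4Q
Set MR = MC: 195 - 4Q = 32
Q* = 163/4
Substitute into demand:
P* = 195 - 2*163/4 = 227/2

227/2


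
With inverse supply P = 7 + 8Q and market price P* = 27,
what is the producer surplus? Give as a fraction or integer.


Minimum supply price (at Q=0): P_min = 7
Quantity supplied at P* = 27:
Q* = (27 - 7)/8 = 5/2
PS = (1/2) * Q* * (P* - P_min)
PS = (1/2) * 5/2 * (27 - 7)
PS = (1/2) * 5/2 * 20 = 25

25


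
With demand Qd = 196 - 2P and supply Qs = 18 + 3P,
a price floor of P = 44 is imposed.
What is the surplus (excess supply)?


At P = 44:
Qd = 196 - 2*44 = 108
Qs = 18 + 3*44 = 150
Surplus = Qs - Qd = 150 - 108 = 42

42


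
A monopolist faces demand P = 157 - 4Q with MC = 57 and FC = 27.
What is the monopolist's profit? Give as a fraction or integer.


MR = MC: 157 - 8Q = 57
Q* = 25/2
P* = 157 - 4*25/2 = 107
Profit = (P* - MC)*Q* - FC
= (107 - 57)*25/2 - 27
= 50*25/2 - 27
= 625 - 27 = 598

598


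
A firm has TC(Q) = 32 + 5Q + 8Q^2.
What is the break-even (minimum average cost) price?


AC(Q) = 32/Q + 5 + 8Q
To minimize: dAC/dQ = -32/Q^2 + 8 = 0
Q^2 = 32/8 = 4
Q* = 2
Min AC = 32/2 + 5 + 8*2
Min AC = 16 + 5 + 16 = 37

37


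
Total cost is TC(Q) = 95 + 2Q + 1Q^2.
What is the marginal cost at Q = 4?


MC = dTC/dQ = 2 + 2*1*Q
At Q = 4:
MC = 2 + 2*4
MC = 2 + 8 = 10

10


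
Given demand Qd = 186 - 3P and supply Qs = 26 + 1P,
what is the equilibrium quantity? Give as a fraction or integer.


First find equilibrium price:
186 - 3P = 26 + 1P
P* = 160/4 = 40
Then substitute into demand:
Q* = 186 - 3 * 40 = 66

66


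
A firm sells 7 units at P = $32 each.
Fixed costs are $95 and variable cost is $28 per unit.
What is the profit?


Total Revenue = P * Q = 32 * 7 = $224
Total Cost = FC + VC*Q = 95 + 28*7 = $291
Profit = TR - TC = 224 - 291 = $-67

$-67


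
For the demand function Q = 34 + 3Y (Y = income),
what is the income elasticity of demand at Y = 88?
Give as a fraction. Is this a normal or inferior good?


dQ/dY = 3
At Y = 88: Q = 34 + 3*88 = 298
Ey = (dQ/dY)(Y/Q) = 3 * 88 / 298 = 132/149
Since Ey > 0, this is a normal good.

132/149 (normal good)


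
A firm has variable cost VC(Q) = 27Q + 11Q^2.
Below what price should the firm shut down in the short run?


AVC(Q) = VC(Q)/Q = 27 + 11Q
AVC is increasing in Q, so minimum AVC is at Q -> 0+.
Min AVC = 27
The firm should shut down if P < 27.

27


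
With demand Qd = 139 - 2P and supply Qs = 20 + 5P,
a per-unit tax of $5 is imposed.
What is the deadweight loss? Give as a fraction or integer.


Pre-tax equilibrium quantity: Q* = 105
Post-tax equilibrium quantity: Q_tax = 685/7
Reduction in quantity: Q* - Q_tax = 50/7
DWL = (1/2) * tax * (Q* - Q_tax)
DWL = (1/2) * 5 * 50/7 = 125/7

125/7


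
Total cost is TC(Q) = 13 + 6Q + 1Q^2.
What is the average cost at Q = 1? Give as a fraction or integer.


TC(1) = 13 + 6*1 + 1*1^2
TC(1) = 13 + 6 + 1 = 20
AC = TC/Q = 20/1 = 20

20


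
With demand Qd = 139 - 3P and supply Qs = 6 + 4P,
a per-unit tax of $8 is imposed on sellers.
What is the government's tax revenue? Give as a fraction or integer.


With tax on sellers, new supply: Qs' = 6 + 4(P - 8)
= 4P - 26
New equilibrium quantity:
Q_new = 478/7
Tax revenue = tax * Q_new = 8 * 478/7 = 3824/7

3824/7


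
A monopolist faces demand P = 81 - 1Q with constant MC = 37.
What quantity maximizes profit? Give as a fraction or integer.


TR = P*Q = (81 - 1Q)Q = 81Q - 1Q^2
MR = dTR/dQ = 81 - 2Q
Set MR = MC:
81 - 2Q = 37
44 = 2Q
Q* = 44/2 = 22

22


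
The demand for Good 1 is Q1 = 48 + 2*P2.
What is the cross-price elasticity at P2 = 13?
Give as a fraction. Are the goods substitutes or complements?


dQ1/dP2 = 2
At P2 = 13: Q1 = 48 + 2*13 = 74
Exy = (dQ1/dP2)(P2/Q1) = 2 * 13 / 74 = 13/37
Since Exy > 0, the goods are substitutes.

13/37 (substitutes)


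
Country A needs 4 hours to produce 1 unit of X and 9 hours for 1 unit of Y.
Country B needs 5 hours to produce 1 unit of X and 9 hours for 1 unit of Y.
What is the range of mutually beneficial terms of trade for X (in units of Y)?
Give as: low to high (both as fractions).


Opportunity cost of X for Country A = hours_X / hours_Y = 4/9 = 4/9 units of Y
Opportunity cost of X for Country B = hours_X / hours_Y = 5/9 = 5/9 units of Y
Terms of trade must be between the two opportunity costs.
Range: 4/9 to 5/9

4/9 to 5/9


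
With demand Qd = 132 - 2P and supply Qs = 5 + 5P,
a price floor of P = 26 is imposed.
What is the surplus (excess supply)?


At P = 26:
Qd = 132 - 2*26 = 80
Qs = 5 + 5*26 = 135
Surplus = Qs - Qd = 135 - 80 = 55

55


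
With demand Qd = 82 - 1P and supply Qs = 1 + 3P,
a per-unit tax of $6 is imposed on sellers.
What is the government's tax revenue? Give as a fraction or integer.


With tax on sellers, new supply: Qs' = 1 + 3(P - 6)
= 3P - 17
New equilibrium quantity:
Q_new = 229/4
Tax revenue = tax * Q_new = 6 * 229/4 = 687/2

687/2


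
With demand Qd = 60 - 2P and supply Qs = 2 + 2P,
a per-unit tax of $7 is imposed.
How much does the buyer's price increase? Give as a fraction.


With a per-unit tax, the buyer's price increase depends on relative slopes.
Supply slope: d = 2, Demand slope: b = 2
Buyer's price increase = d * tax / (b + d)
= 2 * 7 / (2 + 2)
= 14 / 4 = 7/2

7/2


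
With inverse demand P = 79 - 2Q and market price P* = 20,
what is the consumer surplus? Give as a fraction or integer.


Maximum willingness to pay (at Q=0): P_max = 79
Quantity demanded at P* = 20:
Q* = (79 - 20)/2 = 59/2
CS = (1/2) * Q* * (P_max - P*)
CS = (1/2) * 59/2 * (79 - 20)
CS = (1/2) * 59/2 * 59 = 3481/4

3481/4


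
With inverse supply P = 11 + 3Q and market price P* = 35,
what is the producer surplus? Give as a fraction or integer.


Minimum supply price (at Q=0): P_min = 11
Quantity supplied at P* = 35:
Q* = (35 - 11)/3 = 8
PS = (1/2) * Q* * (P* - P_min)
PS = (1/2) * 8 * (35 - 11)
PS = (1/2) * 8 * 24 = 96

96


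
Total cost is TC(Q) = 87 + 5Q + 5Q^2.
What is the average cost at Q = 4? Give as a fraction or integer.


TC(4) = 87 + 5*4 + 5*4^2
TC(4) = 87 + 20 + 80 = 187
AC = TC/Q = 187/4 = 187/4

187/4


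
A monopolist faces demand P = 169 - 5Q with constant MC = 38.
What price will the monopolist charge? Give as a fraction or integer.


MR = 169 - 10Q
Set MR = MC: 169 - 10Q = 38
Q* = 131/10
Substitute into demand:
P* = 169 - 5*131/10 = 207/2

207/2


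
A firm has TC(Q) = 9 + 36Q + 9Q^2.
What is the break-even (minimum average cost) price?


AC(Q) = 9/Q + 36 + 9Q
To minimize: dAC/dQ = -9/Q^2 + 9 = 0
Q^2 = 9/9 = 1
Q* = 1
Min AC = 9/1 + 36 + 9*1
Min AC = 9 + 36 + 9 = 54

54


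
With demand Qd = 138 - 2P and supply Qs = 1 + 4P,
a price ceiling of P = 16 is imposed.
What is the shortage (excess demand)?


At P = 16:
Qd = 138 - 2*16 = 106
Qs = 1 + 4*16 = 65
Shortage = Qd - Qs = 106 - 65 = 41

41


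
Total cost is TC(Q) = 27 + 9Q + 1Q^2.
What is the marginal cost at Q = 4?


MC = dTC/dQ = 9 + 2*1*Q
At Q = 4:
MC = 9 + 2*4
MC = 9 + 8 = 17

17


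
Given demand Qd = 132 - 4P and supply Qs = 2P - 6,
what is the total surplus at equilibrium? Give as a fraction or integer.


Find equilibrium: 132 - 4P = 2P - 6
132 + 6 = 6P
P* = 138/6 = 23
Q* = 2*23 - 6 = 40
Inverse demand: P = 33 - Q/4, so P_max = 33
Inverse supply: P = 3 + Q/2, so P_min = 3
CS = (1/2) * 40 * (33 - 23) = 200
PS = (1/2) * 40 * (23 - 3) = 400
TS = CS + PS = 200 + 400 = 600

600


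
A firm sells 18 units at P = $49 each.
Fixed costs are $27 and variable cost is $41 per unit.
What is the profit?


Total Revenue = P * Q = 49 * 18 = $882
Total Cost = FC + VC*Q = 27 + 41*18 = $765
Profit = TR - TC = 882 - 765 = $117

$117


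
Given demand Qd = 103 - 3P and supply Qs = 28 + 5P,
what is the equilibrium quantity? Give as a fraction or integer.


First find equilibrium price:
103 - 3P = 28 + 5P
P* = 75/8 = 75/8
Then substitute into demand:
Q* = 103 - 3 * 75/8 = 599/8

599/8


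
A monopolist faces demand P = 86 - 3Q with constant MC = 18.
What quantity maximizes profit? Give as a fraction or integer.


TR = P*Q = (86 - 3Q)Q = 86Q - 3Q^2
MR = dTR/dQ = 86 - 6Q
Set MR = MC:
86 - 6Q = 18
68 = 6Q
Q* = 68/6 = 34/3

34/3


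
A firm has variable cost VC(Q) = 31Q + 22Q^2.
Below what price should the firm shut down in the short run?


AVC(Q) = VC(Q)/Q = 31 + 22Q
AVC is increasing in Q, so minimum AVC is at Q -> 0+.
Min AVC = 31
The firm should shut down if P < 31.

31


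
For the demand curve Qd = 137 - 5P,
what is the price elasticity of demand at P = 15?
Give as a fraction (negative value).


dQ/dP = -5
At P = 15: Q = 137 - 5*15 = 62
E = (dQ/dP)(P/Q) = (-5)(15/62) = -75/62

-75/62


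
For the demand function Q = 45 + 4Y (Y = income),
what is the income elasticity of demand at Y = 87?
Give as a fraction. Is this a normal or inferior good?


dQ/dY = 4
At Y = 87: Q = 45 + 4*87 = 393
Ey = (dQ/dY)(Y/Q) = 4 * 87 / 393 = 116/131
Since Ey > 0, this is a normal good.

116/131 (normal good)


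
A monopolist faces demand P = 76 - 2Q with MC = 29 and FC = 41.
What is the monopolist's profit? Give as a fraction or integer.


MR = MC: 76 - 4Q = 29
Q* = 47/4
P* = 76 - 2*47/4 = 105/2
Profit = (P* - MC)*Q* - FC
= (105/2 - 29)*47/4 - 41
= 47/2*47/4 - 41
= 2209/8 - 41 = 1881/8

1881/8


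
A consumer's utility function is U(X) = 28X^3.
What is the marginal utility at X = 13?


MU = dU/dX = 28*3*X^(3-1)
MU = 84*X^2
At X = 13:
MU = 84 * 13^2
MU = 84 * 169 = 14196

14196


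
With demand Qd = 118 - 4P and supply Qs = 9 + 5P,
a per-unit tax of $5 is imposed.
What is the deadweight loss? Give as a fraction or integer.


Pre-tax equilibrium quantity: Q* = 626/9
Post-tax equilibrium quantity: Q_tax = 526/9
Reduction in quantity: Q* - Q_tax = 100/9
DWL = (1/2) * tax * (Q* - Q_tax)
DWL = (1/2) * 5 * 100/9 = 250/9

250/9


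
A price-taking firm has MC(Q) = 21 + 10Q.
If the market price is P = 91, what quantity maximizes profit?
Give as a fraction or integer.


In perfect competition, profit is maximized where P = MC.
91 = 21 + 10Q
70 = 10Q
Q* = 70/10 = 7

7


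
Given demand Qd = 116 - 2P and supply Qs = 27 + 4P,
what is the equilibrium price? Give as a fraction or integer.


At equilibrium, Qd = Qs.
116 - 2P = 27 + 4P
116 - 27 = 2P + 4P
89 = 6P
P* = 89/6 = 89/6

89/6


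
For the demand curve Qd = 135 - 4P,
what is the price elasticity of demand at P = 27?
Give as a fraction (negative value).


dQ/dP = -4
At P = 27: Q = 135 - 4*27 = 27
E = (dQ/dP)(P/Q) = (-4)(27/27) = -4

-4


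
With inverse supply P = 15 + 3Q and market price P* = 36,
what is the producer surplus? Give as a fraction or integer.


Minimum supply price (at Q=0): P_min = 15
Quantity supplied at P* = 36:
Q* = (36 - 15)/3 = 7
PS = (1/2) * Q* * (P* - P_min)
PS = (1/2) * 7 * (36 - 15)
PS = (1/2) * 7 * 21 = 147/2

147/2


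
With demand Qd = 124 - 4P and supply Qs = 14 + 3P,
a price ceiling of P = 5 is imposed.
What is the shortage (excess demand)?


At P = 5:
Qd = 124 - 4*5 = 104
Qs = 14 + 3*5 = 29
Shortage = Qd - Qs = 104 - 29 = 75

75


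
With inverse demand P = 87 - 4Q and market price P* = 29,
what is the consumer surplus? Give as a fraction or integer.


Maximum willingness to pay (at Q=0): P_max = 87
Quantity demanded at P* = 29:
Q* = (87 - 29)/4 = 29/2
CS = (1/2) * Q* * (P_max - P*)
CS = (1/2) * 29/2 * (87 - 29)
CS = (1/2) * 29/2 * 58 = 841/2

841/2


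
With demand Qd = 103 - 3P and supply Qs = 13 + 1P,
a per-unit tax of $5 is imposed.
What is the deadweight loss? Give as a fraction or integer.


Pre-tax equilibrium quantity: Q* = 71/2
Post-tax equilibrium quantity: Q_tax = 127/4
Reduction in quantity: Q* - Q_tax = 15/4
DWL = (1/2) * tax * (Q* - Q_tax)
DWL = (1/2) * 5 * 15/4 = 75/8

75/8


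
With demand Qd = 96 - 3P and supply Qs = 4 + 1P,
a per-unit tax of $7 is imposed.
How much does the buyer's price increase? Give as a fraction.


With a per-unit tax, the buyer's price increase depends on relative slopes.
Supply slope: d = 1, Demand slope: b = 3
Buyer's price increase = d * tax / (b + d)
= 1 * 7 / (3 + 1)
= 7 / 4 = 7/4

7/4


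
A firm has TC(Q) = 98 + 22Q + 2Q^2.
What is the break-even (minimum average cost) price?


AC(Q) = 98/Q + 22 + 2Q
To minimize: dAC/dQ = -98/Q^2 + 2 = 0
Q^2 = 98/2 = 49
Q* = 7
Min AC = 98/7 + 22 + 2*7
Min AC = 14 + 22 + 14 = 50

50


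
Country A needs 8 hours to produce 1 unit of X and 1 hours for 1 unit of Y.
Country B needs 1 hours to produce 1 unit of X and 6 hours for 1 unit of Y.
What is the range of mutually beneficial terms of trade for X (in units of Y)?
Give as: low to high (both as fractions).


Opportunity cost of X for Country A = hours_X / hours_Y = 8/1 = 8 units of Y
Opportunity cost of X for Country B = hours_X / hours_Y = 1/6 = 1/6 units of Y
Terms of trade must be between the two opportunity costs.
Range: 1/6 to 8

1/6 to 8


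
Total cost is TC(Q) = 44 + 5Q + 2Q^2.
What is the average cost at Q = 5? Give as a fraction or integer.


TC(5) = 44 + 5*5 + 2*5^2
TC(5) = 44 + 25 + 50 = 119
AC = TC/Q = 119/5 = 119/5

119/5


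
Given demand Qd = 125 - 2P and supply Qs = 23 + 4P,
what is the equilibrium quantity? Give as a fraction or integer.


First find equilibrium price:
125 - 2P = 23 + 4P
P* = 102/6 = 17
Then substitute into demand:
Q* = 125 - 2 * 17 = 91

91


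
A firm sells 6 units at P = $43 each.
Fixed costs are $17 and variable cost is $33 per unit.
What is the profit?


Total Revenue = P * Q = 43 * 6 = $258
Total Cost = FC + VC*Q = 17 + 33*6 = $215
Profit = TR - TC = 258 - 215 = $43

$43


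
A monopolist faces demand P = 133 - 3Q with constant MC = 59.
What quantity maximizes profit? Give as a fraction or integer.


TR = P*Q = (133 - 3Q)Q = 133Q - 3Q^2
MR = dTR/dQ = 133 - 6Q
Set MR = MC:
133 - 6Q = 59
74 = 6Q
Q* = 74/6 = 37/3

37/3


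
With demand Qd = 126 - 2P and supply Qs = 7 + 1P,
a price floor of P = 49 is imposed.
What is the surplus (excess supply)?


At P = 49:
Qd = 126 - 2*49 = 28
Qs = 7 + 1*49 = 56
Surplus = Qs - Qd = 56 - 28 = 28

28


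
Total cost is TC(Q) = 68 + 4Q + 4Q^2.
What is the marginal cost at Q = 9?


MC = dTC/dQ = 4 + 2*4*Q
At Q = 9:
MC = 4 + 8*9
MC = 4 + 72 = 76

76


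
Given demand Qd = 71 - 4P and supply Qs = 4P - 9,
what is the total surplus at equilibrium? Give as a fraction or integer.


Find equilibrium: 71 - 4P = 4P - 9
71 + 9 = 8P
P* = 80/8 = 10
Q* = 4*10 - 9 = 31
Inverse demand: P = 71/4 - Q/4, so P_max = 71/4
Inverse supply: P = 9/4 + Q/4, so P_min = 9/4
CS = (1/2) * 31 * (71/4 - 10) = 961/8
PS = (1/2) * 31 * (10 - 9/4) = 961/8
TS = CS + PS = 961/8 + 961/8 = 961/4

961/4
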